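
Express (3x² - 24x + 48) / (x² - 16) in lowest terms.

(3x - 12)/(x + 4)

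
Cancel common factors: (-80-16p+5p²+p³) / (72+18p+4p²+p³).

(-20+p+p²)/(18+p²)

Apply the Euclidean algorithm:
  p³+5p²-16p-80 = (p³+4p²+18p+72) + (p²-34p-152)
  p³+4p²+18p+72 = (p+38)(p²-34p-152) + (1462p+5848)
  p²-34p-152 = ((1/1462)p-19/731)(1462p+5848) + (0)
Last nonzero remainder: 1462p+5848. Dividing through by 1462 gives the monic gcd p+4.
Cancel p+4 from numerator and denominator to get the reduced form.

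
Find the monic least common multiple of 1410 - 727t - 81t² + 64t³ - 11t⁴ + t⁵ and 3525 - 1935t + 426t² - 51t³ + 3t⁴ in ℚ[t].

-7050 + 5045t - 322t² - 401t³ + 119t⁴ - 16t⁵ + t⁶

Euclidean algorithm in ℚ[t]:
  t⁵ - 11t⁴ + 64t³ - 81t² - 727t + 1410 = ((1/3)t + 2)(3t⁴ - 51t³ + 426t² - 1935t + 3525) + (24t³ - 288t² + 1968t - 5640)
  3t⁴ - 51t³ + 426t² - 1935t + 3525 = ((1/8)t - 5/8)(24t³ - 288t² + 1968t - 5640) + (0)
Last nonzero remainder: 24t³ - 288t² + 1968t - 5640. Dividing through by 24 gives the monic gcd t³ - 12t² + 82t - 235.
Then lcm(f, g) = f·g / gcd(f, g); expanding and making the result monic gives the answer.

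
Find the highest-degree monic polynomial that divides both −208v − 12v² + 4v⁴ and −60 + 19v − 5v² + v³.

−4 + v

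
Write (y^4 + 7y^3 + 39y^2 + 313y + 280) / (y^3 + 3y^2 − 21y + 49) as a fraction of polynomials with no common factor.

Repeated division with remainder:
  y^4 + 7y^3 + 39y^2 + 313y + 280 = (y + 4)(y^3 + 3y^2 − 21y + 49) + (48y^2 + 348y + 84)
  y^3 + 3y^2 − 21y + 49 = ((1/48)y − 17/192)(48y^2 + 348y + 84) + ((129/16)y + 903/16)
  48y^2 + 348y + 84 = ((256/43)y + 64/43)((129/16)y + 903/16) + (0)
Last nonzero remainder: (129/16)y + 903/16. Dividing through by 129/16 gives the monic gcd y + 7.
Cancel y + 7 from numerator and denominator to get the reduced form.

(y^3 + 39y + 40)/(y^2 − 4y + 7)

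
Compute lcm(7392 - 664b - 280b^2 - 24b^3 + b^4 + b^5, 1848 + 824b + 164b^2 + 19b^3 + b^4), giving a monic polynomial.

51744 + 2744b - 2624b^2 - 448b^3 - 17b^4 + 8b^5 + b^6

Euclidean algorithm in ℚ[b]:
  b^5 + b^4 - 24b^3 - 280b^2 - 664b + 7392 = (b - 18)(b^4 + 19b^3 + 164b^2 + 824b + 1848) + (154b^3 + 1848b^2 + 12320b + 40656)
  b^4 + 19b^3 + 164b^2 + 824b + 1848 = ((1/154)b + 1/22)(154b^3 + 1848b^2 + 12320b + 40656) + (0)
Last nonzero remainder: 154b^3 + 1848b^2 + 12320b + 40656. Dividing through by 154 gives the monic gcd b^3 + 12b^2 + 80b + 264.
Then lcm(f, g) = f·g / gcd(f, g); expanding and making the result monic gives the answer.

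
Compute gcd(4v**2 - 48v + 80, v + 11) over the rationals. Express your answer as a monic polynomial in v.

1

Apply the Euclidean algorithm:
  4v**2 - 48v + 80 = (4v - 92)(v + 11) + (1092)
  v + 11 = ((1/1092)v + 11/1092)(1092) + (0)
The last nonzero remainder is the constant 1092, so the polynomials are coprime and gcd = 1.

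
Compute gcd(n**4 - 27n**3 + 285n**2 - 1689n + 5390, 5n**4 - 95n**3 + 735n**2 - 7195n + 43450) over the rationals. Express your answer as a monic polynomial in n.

Repeated division with remainder:
  n**4 - 27n**3 + 285n**2 - 1689n + 5390 = (1/5)(5n**4 - 95n**3 + 735n**2 - 7195n + 43450) + (-8n**3 + 138n**2 - 250n - 3300)
  5n**4 - 95n**3 + 735n**2 - 7195n + 43450 = (-(5/8)n + 35/32)(-8n**3 + 138n**2 - 250n - 3300) + ((6845/16)n**2 - (143745/16)n + 376475/8)
  -8n**3 + 138n**2 - 250n - 3300 = (-(128/6845)n - 96/1369)((6845/16)n**2 - (143745/16)n + 376475/8) + (0)
Last nonzero remainder: (6845/16)n**2 - (143745/16)n + 376475/8. Dividing through by 6845/16 gives the monic gcd n**2 - 21n + 110.

n**2 - 21n + 110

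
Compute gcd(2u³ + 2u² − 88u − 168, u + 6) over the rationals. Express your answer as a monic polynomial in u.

u + 6

Apply the Euclidean algorithm:
  2u³ + 2u² − 88u − 168 = (2u² − 10u − 28)(u + 6) + (0)
The last nonzero remainder u + 6 is already monic.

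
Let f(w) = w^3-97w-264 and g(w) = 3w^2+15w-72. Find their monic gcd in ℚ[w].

w+8

Repeated division with remainder:
  w^3-97w-264 = ((1/3)w-5/3)(3w^2+15w-72) + (-48w-384)
  3w^2+15w-72 = (-(1/16)w+3/16)(-48w-384) + (0)
Last nonzero remainder: -48w-384. Dividing through by -48 gives the monic gcd w+8.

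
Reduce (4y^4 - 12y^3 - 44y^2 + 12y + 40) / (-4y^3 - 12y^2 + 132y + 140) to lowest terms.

Repeated division with remainder:
  4y^4 - 12y^3 - 44y^2 + 12y + 40 = (-y + 6)(-4y^3 - 12y^2 + 132y + 140) + (160y^2 - 640y - 800)
  -4y^3 - 12y^2 + 132y + 140 = (-(1/40)y - 7/40)(160y^2 - 640y - 800) + (0)
Last nonzero remainder: 160y^2 - 640y - 800. Dividing through by 160 gives the monic gcd y^2 - 4y - 5.
Cancel y^2 - 4y - 5 from numerator and denominator to get the reduced form.

(-y^2 - y + 2)/(y + 7)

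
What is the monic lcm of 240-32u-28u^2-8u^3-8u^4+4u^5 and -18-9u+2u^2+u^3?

180+36u-29u^2-13u^3-8u^4+u^5+u^6

By polynomial division,
  4u^5-8u^4-8u^3-28u^2-32u+240 = (4u^2-16u+60)(u^3+2u^2-9u-18) + (-220u^2+220u+1320)
  u^3+2u^2-9u-18 = (-(1/220)u-3/220)(-220u^2+220u+1320) + (0)
Last nonzero remainder: -220u^2+220u+1320. Dividing through by -220 gives the monic gcd u^2-u-6.
Then lcm(f, g) = f·g / gcd(f, g); expanding and making the result monic gives the answer.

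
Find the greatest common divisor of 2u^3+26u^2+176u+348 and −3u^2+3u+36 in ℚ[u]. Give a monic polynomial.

u+3

Apply the Euclidean algorithm:
  2u^3+26u^2+176u+348 = (−(2/3)u−28/3)(−3u^2+3u+36) + (228u+684)
  −3u^2+3u+36 = (−(1/76)u+1/19)(228u+684) + (0)
Last nonzero remainder: 228u+684. Dividing through by 228 gives the monic gcd u+3.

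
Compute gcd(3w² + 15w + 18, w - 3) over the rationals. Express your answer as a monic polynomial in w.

Repeated division with remainder:
  3w² + 15w + 18 = (3w + 24)(w - 3) + (90)
  w - 3 = ((1/90)w - 1/30)(90) + (0)
The last nonzero remainder is the constant 90, so the polynomials are coprime and gcd = 1.

1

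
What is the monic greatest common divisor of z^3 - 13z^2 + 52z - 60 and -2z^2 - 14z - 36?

Repeated division with remainder:
  z^3 - 13z^2 + 52z - 60 = (-(1/2)z + 10)(-2z^2 - 14z - 36) + (174z + 300)
  -2z^2 - 14z - 36 = (-(1/87)z - 51/841)(174z + 300) + (-14976/841)
  174z + 300 = (-(24389/2496)z - 21025/1248)(-14976/841) + (0)
The last nonzero remainder is the constant -14976/841, so the polynomials are coprime and gcd = 1.

1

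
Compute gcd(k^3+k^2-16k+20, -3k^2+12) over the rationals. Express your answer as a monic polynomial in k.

k-2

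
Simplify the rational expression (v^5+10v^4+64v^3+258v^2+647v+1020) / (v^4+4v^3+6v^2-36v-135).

(v^3+6v^2+25v+68)/(v^2-9)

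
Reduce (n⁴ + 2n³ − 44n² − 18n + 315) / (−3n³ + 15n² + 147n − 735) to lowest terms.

(−n² + 9)/(3n − 21)

Apply the Euclidean algorithm:
  n⁴ + 2n³ − 44n² − 18n + 315 = (−(1/3)n − 7/3)(−3n³ + 15n² + 147n − 735) + (40n² + 80n − 1400)
  −3n³ + 15n² + 147n − 735 = (−(3/40)n + 21/40)(40n² + 80n − 1400) + (0)
Last nonzero remainder: 40n² + 80n − 1400. Dividing through by 40 gives the monic gcd n² + 2n − 35.
Cancel n² + 2n − 35 from numerator and denominator to get the reduced form.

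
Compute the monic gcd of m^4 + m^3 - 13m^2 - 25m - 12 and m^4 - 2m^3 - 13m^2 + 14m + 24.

Apply the Euclidean algorithm:
  m^4 + m^3 - 13m^2 - 25m - 12 = (m^4 - 2m^3 - 13m^2 + 14m + 24) + (3m^3 - 39m - 36)
  m^4 - 2m^3 - 13m^2 + 14m + 24 = ((1/3)m - 2/3)(3m^3 - 39m - 36) + (0)
Last nonzero remainder: 3m^3 - 39m - 36. Dividing through by 3 gives the monic gcd m^3 - 13m - 12.

m^3 - 13m - 12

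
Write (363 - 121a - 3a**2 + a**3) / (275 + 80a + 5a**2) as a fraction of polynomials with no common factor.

(33 - 14a + a**2)/(25 + 5a)

Repeated division with remainder:
  a**3 - 3a**2 - 121a + 363 = ((1/5)a - 19/5)(5a**2 + 80a + 275) + (128a + 1408)
  5a**2 + 80a + 275 = ((5/128)a + 25/128)(128a + 1408) + (0)
Last nonzero remainder: 128a + 1408. Dividing through by 128 gives the monic gcd a + 11.
Cancel a + 11 from numerator and denominator to get the reduced form.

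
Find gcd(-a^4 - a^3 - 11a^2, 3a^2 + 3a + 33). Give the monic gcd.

Repeated division with remainder:
  -a^4 - a^3 - 11a^2 = (-(1/3)a^2)(3a^2 + 3a + 33) + (0)
Last nonzero remainder: 3a^2 + 3a + 33. Dividing through by 3 gives the monic gcd a^2 + a + 11.

a^2 + a + 11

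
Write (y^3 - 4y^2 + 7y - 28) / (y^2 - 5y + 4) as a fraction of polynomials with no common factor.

Apply the Euclidean algorithm:
  y^3 - 4y^2 + 7y - 28 = (y + 1)(y^2 - 5y + 4) + (8y - 32)
  y^2 - 5y + 4 = ((1/8)y - 1/8)(8y - 32) + (0)
Last nonzero remainder: 8y - 32. Dividing through by 8 gives the monic gcd y - 4.
Cancel y - 4 from numerator and denominator to get the reduced form.

(y^2 + 7)/(y - 1)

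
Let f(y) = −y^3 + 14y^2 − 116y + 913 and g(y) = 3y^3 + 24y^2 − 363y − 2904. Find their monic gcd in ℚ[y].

Apply the Euclidean algorithm:
  −y^3 + 14y^2 − 116y + 913 = (−1/3)(3y^3 + 24y^2 − 363y − 2904) + (22y^2 − 237y − 55)
  3y^3 + 24y^2 − 363y − 2904 = ((3/22)y + 1239/484)(22y^2 − 237y − 55) + ((121581/484)y − 121581/44)
  22y^2 − 237y − 55 = ((10648/121581)y + 2420/121581)((121581/484)y − 121581/44) + (0)
Last nonzero remainder: (121581/484)y − 121581/44. Dividing through by 121581/484 gives the monic gcd y − 11.

y − 11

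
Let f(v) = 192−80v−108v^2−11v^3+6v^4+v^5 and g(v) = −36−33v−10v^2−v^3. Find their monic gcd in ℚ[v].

12+7v+v^2

Euclidean algorithm in ℚ[v]:
  v^5+6v^4−11v^3−108v^2−80v+192 = (−v^2+4v+4)(−v^3−10v^2−33v−36) + (28v^2+196v+336)
  −v^3−10v^2−33v−36 = (−(1/28)v−3/28)(28v^2+196v+336) + (0)
Last nonzero remainder: 28v^2+196v+336. Dividing through by 28 gives the monic gcd v^2+7v+12.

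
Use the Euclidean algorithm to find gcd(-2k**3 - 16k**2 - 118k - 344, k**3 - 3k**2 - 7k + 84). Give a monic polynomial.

k + 4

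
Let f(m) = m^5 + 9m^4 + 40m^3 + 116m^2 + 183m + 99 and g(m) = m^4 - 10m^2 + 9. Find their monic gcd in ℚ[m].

m^2 + 4m + 3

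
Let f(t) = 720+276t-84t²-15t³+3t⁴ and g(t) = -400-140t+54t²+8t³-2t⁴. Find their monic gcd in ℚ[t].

-40-22t+t²+t³

By polynomial division,
  3t⁴-15t³-84t²+276t+720 = (-3/2)(-2t⁴+8t³+54t²-140t-400) + (-3t³-3t²+66t+120)
  -2t⁴+8t³+54t²-140t-400 = ((2/3)t-10/3)(-3t³-3t²+66t+120) + (0)
Last nonzero remainder: -3t³-3t²+66t+120. Dividing through by -3 gives the monic gcd t³+t²-22t-40.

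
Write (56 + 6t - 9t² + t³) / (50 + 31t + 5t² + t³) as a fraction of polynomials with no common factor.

(28 - 11t + t²)/(25 + 3t + t²)

Euclidean algorithm in ℚ[t]:
  t³ - 9t² + 6t + 56 = (t³ + 5t² + 31t + 50) + (-14t² - 25t + 6)
  t³ + 5t² + 31t + 50 = (-(1/14)t - 45/196)(-14t² - 25t + 6) + ((5035/196)t + 5035/98)
  -14t² - 25t + 6 = (-(2744/5035)t + 588/5035)((5035/196)t + 5035/98) + (0)
Last nonzero remainder: (5035/196)t + 5035/98. Dividing through by 5035/196 gives the monic gcd t + 2.
Cancel t + 2 from numerator and denominator to get the reduced form.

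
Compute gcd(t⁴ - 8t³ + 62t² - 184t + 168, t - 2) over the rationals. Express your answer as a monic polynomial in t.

t - 2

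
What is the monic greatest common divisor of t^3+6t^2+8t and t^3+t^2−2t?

Apply the Euclidean algorithm:
  t^3+6t^2+8t = (t^3+t^2−2t) + (5t^2+10t)
  t^3+t^2−2t = ((1/5)t−1/5)(5t^2+10t) + (0)
Last nonzero remainder: 5t^2+10t. Dividing through by 5 gives the monic gcd t^2+2t.

t^2+2t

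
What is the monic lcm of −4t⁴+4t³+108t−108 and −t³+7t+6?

t⁶+2t⁵−t⁴−29t³−54t²+27t+54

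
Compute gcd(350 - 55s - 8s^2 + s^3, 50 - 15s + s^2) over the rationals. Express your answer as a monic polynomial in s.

50 - 15s + s^2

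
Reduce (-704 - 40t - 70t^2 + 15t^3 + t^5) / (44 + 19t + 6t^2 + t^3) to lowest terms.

By polynomial division,
  t^5 + 15t^3 - 70t^2 - 40t - 704 = (t^2 - 6t + 32)(t^3 + 6t^2 + 19t + 44) + (-192t^2 - 384t - 2112)
  t^3 + 6t^2 + 19t + 44 = (-(1/192)t - 1/48)(-192t^2 - 384t - 2112) + (0)
Last nonzero remainder: -192t^2 - 384t - 2112. Dividing through by -192 gives the monic gcd t^2 + 2t + 11.
Cancel t^2 + 2t + 11 from numerator and denominator to get the reduced form.

(-64 + 8t - 2t^2 + t^3)/(4 + t)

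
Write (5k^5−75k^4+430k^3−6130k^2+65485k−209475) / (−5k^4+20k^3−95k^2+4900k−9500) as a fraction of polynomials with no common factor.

Apply the Euclidean algorithm:
  5k^5−75k^4+430k^3−6130k^2+65485k−209475 = (−k+11)(−5k^4+20k^3−95k^2+4900k−9500) + (115k^3−185k^2+2085k−104975)
  −5k^4+20k^3−95k^2+4900k−9500 = (−(1/23)k+55/529)(115k^3−185k^2+2085k−104975) + ((7875/529)k^2+(63000/529)k+748125/529)
  115k^3−185k^2+2085k−104975 = ((12167/1575)k−116909/1575)((7875/529)k^2+(63000/529)k+748125/529) + (0)
Last nonzero remainder: (7875/529)k^2+(63000/529)k+748125/529. Dividing through by 7875/529 gives the monic gcd k^2+8k+95.
Cancel k^2+8k+95 from numerator and denominator to get the reduced form.

(−k^3+23k^2−175k+441)/(k^2−12k+20)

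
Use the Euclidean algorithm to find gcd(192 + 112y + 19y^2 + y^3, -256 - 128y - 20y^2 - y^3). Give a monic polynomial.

Euclidean algorithm in ℚ[y]:
  y^3 + 19y^2 + 112y + 192 = (-1)(-y^3 - 20y^2 - 128y - 256) + (-y^2 - 16y - 64)
  -y^3 - 20y^2 - 128y - 256 = (y + 4)(-y^2 - 16y - 64) + (0)
Last nonzero remainder: -y^2 - 16y - 64. Dividing through by -1 gives the monic gcd y^2 + 16y + 64.

64 + 16y + y^2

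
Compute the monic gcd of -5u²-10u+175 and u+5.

1

Repeated division with remainder:
  -5u²-10u+175 = (-5u+15)(u+5) + (100)
  u+5 = ((1/100)u+1/20)(100) + (0)
The last nonzero remainder is the constant 100, so the polynomials are coprime and gcd = 1.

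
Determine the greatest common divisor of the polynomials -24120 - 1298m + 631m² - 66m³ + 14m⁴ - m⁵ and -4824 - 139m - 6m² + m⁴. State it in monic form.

-603 + 58m - 8m² + m³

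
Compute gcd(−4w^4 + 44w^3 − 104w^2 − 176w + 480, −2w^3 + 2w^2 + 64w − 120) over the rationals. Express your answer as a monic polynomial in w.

w^2 − 7w + 10

By polynomial division,
  −4w^4 + 44w^3 − 104w^2 − 176w + 480 = (2w − 20)(−2w^3 + 2w^2 + 64w − 120) + (−192w^2 + 1344w − 1920)
  −2w^3 + 2w^2 + 64w − 120 = ((1/96)w + 1/16)(−192w^2 + 1344w − 1920) + (0)
Last nonzero remainder: −192w^2 + 1344w − 1920. Dividing through by −192 gives the monic gcd w^2 − 7w + 10.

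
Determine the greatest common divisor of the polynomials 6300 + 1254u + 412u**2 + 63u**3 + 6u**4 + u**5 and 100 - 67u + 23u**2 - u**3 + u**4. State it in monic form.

By polynomial division,
  u**5 + 6u**4 + 63u**3 + 412u**2 + 1254u + 6300 = (u + 7)(u**4 - u**3 + 23u**2 - 67u + 100) + (47u**3 + 318u**2 + 1623u + 5600)
  u**4 - u**3 + 23u**2 - 67u + 100 = ((1/47)u - 365/2209)(47u**3 + 318u**2 + 1623u + 5600) + ((90596/2209)u**2 + (181192/2209)u + 2264900/2209)
  47u**3 + 318u**2 + 1623u + 5600 = ((103823/90596)u + 123704/22649)((90596/2209)u**2 + (181192/2209)u + 2264900/2209) + (0)
Last nonzero remainder: (90596/2209)u**2 + (181192/2209)u + 2264900/2209. Dividing through by 90596/2209 gives the monic gcd u**2 + 2u + 25.

25 + 2u + u**2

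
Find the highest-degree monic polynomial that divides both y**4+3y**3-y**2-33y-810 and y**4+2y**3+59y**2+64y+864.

y**2+2y+27

By polynomial division,
  y**4+3y**3-y**2-33y-810 = (y**4+2y**3+59y**2+64y+864) + (y**3-60y**2-97y-1674)
  y**4+2y**3+59y**2+64y+864 = (y+62)(y**3-60y**2-97y-1674) + (3876y**2+7752y+104652)
  y**3-60y**2-97y-1674 = ((1/3876)y-31/1938)(3876y**2+7752y+104652) + (0)
Last nonzero remainder: 3876y**2+7752y+104652. Dividing through by 3876 gives the monic gcd y**2+2y+27.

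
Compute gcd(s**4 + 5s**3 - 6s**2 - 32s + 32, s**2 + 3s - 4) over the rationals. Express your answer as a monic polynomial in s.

s**2 + 3s - 4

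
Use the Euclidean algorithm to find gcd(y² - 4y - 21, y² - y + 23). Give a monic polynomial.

1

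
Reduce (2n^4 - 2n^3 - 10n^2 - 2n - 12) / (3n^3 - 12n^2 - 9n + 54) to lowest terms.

By polynomial division,
  2n^4 - 2n^3 - 10n^2 - 2n - 12 = ((2/3)n + 2)(3n^3 - 12n^2 - 9n + 54) + (20n^2 - 20n - 120)
  3n^3 - 12n^2 - 9n + 54 = ((3/20)n - 9/20)(20n^2 - 20n - 120) + (0)
Last nonzero remainder: 20n^2 - 20n - 120. Dividing through by 20 gives the monic gcd n^2 - n - 6.
Cancel n^2 - n - 6 from numerator and denominator to get the reduced form.

(2n^2 + 2)/(3n - 9)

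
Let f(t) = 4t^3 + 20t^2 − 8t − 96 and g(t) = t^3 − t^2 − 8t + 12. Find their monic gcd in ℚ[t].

t^2 + t − 6

Apply the Euclidean algorithm:
  4t^3 + 20t^2 − 8t − 96 = (4)(t^3 − t^2 − 8t + 12) + (24t^2 + 24t − 144)
  t^3 − t^2 − 8t + 12 = ((1/24)t − 1/12)(24t^2 + 24t − 144) + (0)
Last nonzero remainder: 24t^2 + 24t − 144. Dividing through by 24 gives the monic gcd t^2 + t − 6.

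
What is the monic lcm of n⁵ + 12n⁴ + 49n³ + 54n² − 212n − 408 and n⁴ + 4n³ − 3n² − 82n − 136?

n⁶ + 8n⁵ + n⁴ − 142n³ − 428n² + 440n + 1632

Euclidean algorithm in ℚ[n]:
  n⁵ + 12n⁴ + 49n³ + 54n² − 212n − 408 = (n + 8)(n⁴ + 4n³ − 3n² − 82n − 136) + (20n³ + 160n² + 580n + 680)
  n⁴ + 4n³ − 3n² − 82n − 136 = ((1/20)n − 1/5)(20n³ + 160n² + 580n + 680) + (0)
Last nonzero remainder: 20n³ + 160n² + 580n + 680. Dividing through by 20 gives the monic gcd n³ + 8n² + 29n + 34.
Then lcm(f, g) = f·g / gcd(f, g); expanding and making the result monic gives the answer.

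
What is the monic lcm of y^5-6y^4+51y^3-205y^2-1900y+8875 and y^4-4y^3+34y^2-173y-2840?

y^6-14y^5+99y^4-613y^3-260y^2+24075y-71000

Euclidean algorithm in ℚ[y]:
  y^5-6y^4+51y^3-205y^2-1900y+8875 = (y-2)(y^4-4y^3+34y^2-173y-2840) + (9y^3+36y^2+594y+3195)
  y^4-4y^3+34y^2-173y-2840 = ((1/9)y-8/9)(9y^3+36y^2+594y+3195) + (0)
Last nonzero remainder: 9y^3+36y^2+594y+3195. Dividing through by 9 gives the monic gcd y^3+4y^2+66y+355.
Then lcm(f, g) = f·g / gcd(f, g); expanding and making the result monic gives the answer.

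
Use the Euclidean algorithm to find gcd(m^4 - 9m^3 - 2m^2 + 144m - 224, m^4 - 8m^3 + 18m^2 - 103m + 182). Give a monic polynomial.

m^2 - 9m + 14

Euclidean algorithm in ℚ[m]:
  m^4 - 9m^3 - 2m^2 + 144m - 224 = (m^4 - 8m^3 + 18m^2 - 103m + 182) + (-m^3 - 20m^2 + 247m - 406)
  m^4 - 8m^3 + 18m^2 - 103m + 182 = (-m + 28)(-m^3 - 20m^2 + 247m - 406) + (825m^2 - 7425m + 11550)
  -m^3 - 20m^2 + 247m - 406 = (-(1/825)m - 29/825)(825m^2 - 7425m + 11550) + (0)
Last nonzero remainder: 825m^2 - 7425m + 11550. Dividing through by 825 gives the monic gcd m^2 - 9m + 14.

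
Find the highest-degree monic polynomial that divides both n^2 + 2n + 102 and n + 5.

1

Apply the Euclidean algorithm:
  n^2 + 2n + 102 = (n − 3)(n + 5) + (117)
  n + 5 = ((1/117)n + 5/117)(117) + (0)
The last nonzero remainder is the constant 117, so the polynomials are coprime and gcd = 1.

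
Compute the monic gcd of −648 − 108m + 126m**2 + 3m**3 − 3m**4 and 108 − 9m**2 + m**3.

−6 + m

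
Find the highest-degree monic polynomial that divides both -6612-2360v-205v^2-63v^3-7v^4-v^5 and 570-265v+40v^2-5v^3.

Repeated division with remainder:
  -v^5-7v^4-63v^3-205v^2-2360v-6612 = ((1/5)v^2+3v+26)(-5v^3+40v^2-265v+570) + (-564v^2+2820v-21432)
  -5v^3+40v^2-265v+570 = ((5/564)v-5/188)(-564v^2+2820v-21432) + (0)
Last nonzero remainder: -564v^2+2820v-21432. Dividing through by -564 gives the monic gcd v^2-5v+38.

38-5v+v^2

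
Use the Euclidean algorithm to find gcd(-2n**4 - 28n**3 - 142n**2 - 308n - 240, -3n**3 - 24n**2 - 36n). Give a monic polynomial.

Repeated division with remainder:
  -2n**4 - 28n**3 - 142n**2 - 308n - 240 = ((2/3)n + 4)(-3n**3 - 24n**2 - 36n) + (-22n**2 - 164n - 240)
  -3n**3 - 24n**2 - 36n = ((3/22)n + 9/121)(-22n**2 - 164n - 240) + ((1080/121)n + 2160/121)
  -22n**2 - 164n - 240 = (-(1331/540)n - 121/9)((1080/121)n + 2160/121) + (0)
Last nonzero remainder: (1080/121)n + 2160/121. Dividing through by 1080/121 gives the monic gcd n + 2.

n + 2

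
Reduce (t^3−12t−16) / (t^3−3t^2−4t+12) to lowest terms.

Apply the Euclidean algorithm:
  t^3−12t−16 = (t^3−3t^2−4t+12) + (3t^2−8t−28)
  t^3−3t^2−4t+12 = ((1/3)t−1/9)(3t^2−8t−28) + ((40/9)t+80/9)
  3t^2−8t−28 = ((27/40)t−63/20)((40/9)t+80/9) + (0)
Last nonzero remainder: (40/9)t+80/9. Dividing through by 40/9 gives the monic gcd t+2.
Cancel t+2 from numerator and denominator to get the reduced form.

(t^2−2t−8)/(t^2−5t+6)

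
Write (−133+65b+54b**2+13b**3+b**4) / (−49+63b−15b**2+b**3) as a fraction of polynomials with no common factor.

Apply the Euclidean algorithm:
  b**4+13b**3+54b**2+65b−133 = (b+28)(b**3−15b**2+63b−49) + (411b**2−1650b+1239)
  b**3−15b**2+63b−49 = ((1/411)b−1505/56307)(411b**2−1650b+1239) + ((298116/18769)b−298116/18769)
  411b**2−1650b+1239 = ((2571353/99372)b−1107371/14196)((298116/18769)b−298116/18769) + (0)
Last nonzero remainder: (298116/18769)b−298116/18769. Dividing through by 298116/18769 gives the monic gcd b−1.
Cancel b−1 from numerator and denominator to get the reduced form.

(133+68b+14b**2+b**3)/(49−14b+b**2)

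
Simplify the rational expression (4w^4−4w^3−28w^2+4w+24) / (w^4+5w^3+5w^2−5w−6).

(4w−12)/(w+3)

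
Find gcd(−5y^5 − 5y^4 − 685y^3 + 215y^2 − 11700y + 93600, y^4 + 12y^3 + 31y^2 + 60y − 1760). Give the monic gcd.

y^3 + y^2 + 20y − 160

By polynomial division,
  −5y^5 − 5y^4 − 685y^3 + 215y^2 − 11700y + 93600 = (−5y + 55)(y^4 + 12y^3 + 31y^2 + 60y − 1760) + (−1190y^3 − 1190y^2 − 23800y + 190400)
  y^4 + 12y^3 + 31y^2 + 60y − 1760 = (−(1/1190)y − 11/1190)(−1190y^3 − 1190y^2 − 23800y + 190400) + (0)
Last nonzero remainder: −1190y^3 − 1190y^2 − 23800y + 190400. Dividing through by −1190 gives the monic gcd y^3 + y^2 + 20y − 160.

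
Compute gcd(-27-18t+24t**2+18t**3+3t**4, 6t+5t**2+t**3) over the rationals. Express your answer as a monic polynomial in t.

3+t

Euclidean algorithm in ℚ[t]:
  3t**4+18t**3+24t**2-18t-27 = (3t+3)(t**3+5t**2+6t) + (-9t**2-36t-27)
  t**3+5t**2+6t = (-(1/9)t-1/9)(-9t**2-36t-27) + (-t-3)
  -9t**2-36t-27 = (9t+9)(-t-3) + (0)
Last nonzero remainder: -t-3. Dividing through by -1 gives the monic gcd t+3.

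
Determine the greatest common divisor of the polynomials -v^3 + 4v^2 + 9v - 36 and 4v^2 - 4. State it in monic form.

Apply the Euclidean algorithm:
  -v^3 + 4v^2 + 9v - 36 = (-(1/4)v + 1)(4v^2 - 4) + (8v - 32)
  4v^2 - 4 = ((1/2)v + 2)(8v - 32) + (60)
  8v - 32 = ((2/15)v - 8/15)(60) + (0)
The last nonzero remainder is the constant 60, so the polynomials are coprime and gcd = 1.

1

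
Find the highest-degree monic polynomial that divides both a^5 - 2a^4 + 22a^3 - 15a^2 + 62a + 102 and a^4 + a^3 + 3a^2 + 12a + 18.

a^2 - 2a + 6

Euclidean algorithm in ℚ[a]:
  a^5 - 2a^4 + 22a^3 - 15a^2 + 62a + 102 = (a - 3)(a^4 + a^3 + 3a^2 + 12a + 18) + (22a^3 - 18a^2 + 80a + 156)
  a^4 + a^3 + 3a^2 + 12a + 18 = ((1/22)a + 10/121)(22a^3 - 18a^2 + 80a + 156) + ((103/121)a^2 - (206/121)a + 618/121)
  22a^3 - 18a^2 + 80a + 156 = ((2662/103)a + 3146/103)((103/121)a^2 - (206/121)a + 618/121) + (0)
Last nonzero remainder: (103/121)a^2 - (206/121)a + 618/121. Dividing through by 103/121 gives the monic gcd a^2 - 2a + 6.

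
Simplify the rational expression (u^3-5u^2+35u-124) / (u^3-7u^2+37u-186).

(u-4)/(u-6)

Apply the Euclidean algorithm:
  u^3-5u^2+35u-124 = (u^3-7u^2+37u-186) + (2u^2-2u+62)
  u^3-7u^2+37u-186 = ((1/2)u-3)(2u^2-2u+62) + (0)
Last nonzero remainder: 2u^2-2u+62. Dividing through by 2 gives the monic gcd u^2-u+31.
Cancel u^2-u+31 from numerator and denominator to get the reduced form.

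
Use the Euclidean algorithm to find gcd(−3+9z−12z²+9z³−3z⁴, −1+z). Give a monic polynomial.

−1+z

By polynomial division,
  −3z⁴+9z³−12z²+9z−3 = (−3z³+6z²−6z+3)(z−1) + (0)
The last nonzero remainder z−1 is already monic.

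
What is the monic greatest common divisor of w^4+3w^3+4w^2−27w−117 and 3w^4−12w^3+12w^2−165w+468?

w^3+4w−39

Repeated division with remainder:
  w^4+3w^3+4w^2−27w−117 = (1/3)(3w^4−12w^3+12w^2−165w+468) + (7w^3+28w−273)
  3w^4−12w^3+12w^2−165w+468 = ((3/7)w−12/7)(7w^3+28w−273) + (0)
Last nonzero remainder: 7w^3+28w−273. Dividing through by 7 gives the monic gcd w^3+4w−39.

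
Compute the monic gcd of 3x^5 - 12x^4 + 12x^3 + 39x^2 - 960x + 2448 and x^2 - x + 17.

x^2 - x + 17

Euclidean algorithm in ℚ[x]:
  3x^5 - 12x^4 + 12x^3 + 39x^2 - 960x + 2448 = (3x^3 - 9x^2 - 48x + 144)(x^2 - x + 17) + (0)
The last nonzero remainder x^2 - x + 17 is already monic.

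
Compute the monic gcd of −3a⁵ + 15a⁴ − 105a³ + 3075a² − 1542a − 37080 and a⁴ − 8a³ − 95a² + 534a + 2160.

a² − 7a − 30

Euclidean algorithm in ℚ[a]:
  −3a⁵ + 15a⁴ − 105a³ + 3075a² − 1542a − 37080 = (−3a − 9)(a⁴ − 8a³ − 95a² + 534a + 2160) + (−462a³ + 3822a² + 9744a − 17640)
  a⁴ − 8a³ − 95a² + 534a + 2160 = (−(1/462)a − 1/1694)(−462a³ + 3822a² + 9744a − 17640) + (−(8670/121)a² + (60690/121)a + 260100/121)
  −462a³ + 3822a² + 9744a − 17640 = ((9317/1445)a − 11858/1445)(−(8670/121)a² + (60690/121)a + 260100/121) + (0)
Last nonzero remainder: −(8670/121)a² + (60690/121)a + 260100/121. Dividing through by −8670/121 gives the monic gcd a² − 7a − 30.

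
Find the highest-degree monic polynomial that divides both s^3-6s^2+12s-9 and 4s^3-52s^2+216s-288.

By polynomial division,
  s^3-6s^2+12s-9 = (1/4)(4s^3-52s^2+216s-288) + (7s^2-42s+63)
  4s^3-52s^2+216s-288 = ((4/7)s-4)(7s^2-42s+63) + (12s-36)
  7s^2-42s+63 = ((7/12)s-7/4)(12s-36) + (0)
Last nonzero remainder: 12s-36. Dividing through by 12 gives the monic gcd s-3.

s-3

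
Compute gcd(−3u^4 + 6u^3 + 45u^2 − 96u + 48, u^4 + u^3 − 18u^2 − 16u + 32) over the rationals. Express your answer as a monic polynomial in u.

u^3 − u^2 − 16u + 16

Repeated division with remainder:
  −3u^4 + 6u^3 + 45u^2 − 96u + 48 = (−3)(u^4 + u^3 − 18u^2 − 16u + 32) + (9u^3 − 9u^2 − 144u + 144)
  u^4 + u^3 − 18u^2 − 16u + 32 = ((1/9)u + 2/9)(9u^3 − 9u^2 − 144u + 144) + (0)
Last nonzero remainder: 9u^3 − 9u^2 − 144u + 144. Dividing through by 9 gives the monic gcd u^3 − u^2 − 16u + 16.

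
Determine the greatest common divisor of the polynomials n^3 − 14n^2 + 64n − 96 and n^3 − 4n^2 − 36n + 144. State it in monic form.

By polynomial division,
  n^3 − 14n^2 + 64n − 96 = (n^3 − 4n^2 − 36n + 144) + (−10n^2 + 100n − 240)
  n^3 − 4n^2 − 36n + 144 = (−(1/10)n − 3/5)(−10n^2 + 100n − 240) + (0)
Last nonzero remainder: −10n^2 + 100n − 240. Dividing through by −10 gives the monic gcd n^2 − 10n + 24.

n^2 − 10n + 24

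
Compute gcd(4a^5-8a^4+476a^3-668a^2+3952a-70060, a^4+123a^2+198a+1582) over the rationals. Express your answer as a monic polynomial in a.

a^2-2a+113

By polynomial division,
  4a^5-8a^4+476a^3-668a^2+3952a-70060 = (4a-8)(a^4+123a^2+198a+1582) + (-16a^3-476a^2-792a-57404)
  a^4+123a^2+198a+1582 = (-(1/16)a+119/64)(-16a^3-476a^2-792a-57404) + ((15337/16)a^2-(15337/8)a+1733081/16)
  -16a^3-476a^2-792a-57404 = (-(256/15337)a-8128/15337)((15337/16)a^2-(15337/8)a+1733081/16) + (0)
Last nonzero remainder: (15337/16)a^2-(15337/8)a+1733081/16. Dividing through by 15337/16 gives the monic gcd a^2-2a+113.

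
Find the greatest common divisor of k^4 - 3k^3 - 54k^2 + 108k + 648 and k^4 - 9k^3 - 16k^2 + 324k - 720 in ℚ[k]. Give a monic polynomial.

Repeated division with remainder:
  k^4 - 3k^3 - 54k^2 + 108k + 648 = (k^4 - 9k^3 - 16k^2 + 324k - 720) + (6k^3 - 38k^2 - 216k + 1368)
  k^4 - 9k^3 - 16k^2 + 324k - 720 = ((1/6)k - 4/9)(6k^3 - 38k^2 - 216k + 1368) + ((28/9)k^2 - 112)
  6k^3 - 38k^2 - 216k + 1368 = ((27/14)k - 171/14)((28/9)k^2 - 112) + (0)
Last nonzero remainder: (28/9)k^2 - 112. Dividing through by 28/9 gives the monic gcd k^2 - 36.

k^2 - 36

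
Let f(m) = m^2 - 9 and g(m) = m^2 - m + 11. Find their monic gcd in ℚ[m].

1

By polynomial division,
  m^2 - 9 = (m^2 - m + 11) + (m - 20)
  m^2 - m + 11 = (m + 19)(m - 20) + (391)
  m - 20 = ((1/391)m - 20/391)(391) + (0)
The last nonzero remainder is the constant 391, so the polynomials are coprime and gcd = 1.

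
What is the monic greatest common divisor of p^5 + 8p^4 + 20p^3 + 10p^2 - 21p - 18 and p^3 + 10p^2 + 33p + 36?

p^2 + 6p + 9

Repeated division with remainder:
  p^5 + 8p^4 + 20p^3 + 10p^2 - 21p - 18 = (p^2 - 2p + 7)(p^3 + 10p^2 + 33p + 36) + (-30p^2 - 180p - 270)
  p^3 + 10p^2 + 33p + 36 = (-(1/30)p - 2/15)(-30p^2 - 180p - 270) + (0)
Last nonzero remainder: -30p^2 - 180p - 270. Dividing through by -30 gives the monic gcd p^2 + 6p + 9.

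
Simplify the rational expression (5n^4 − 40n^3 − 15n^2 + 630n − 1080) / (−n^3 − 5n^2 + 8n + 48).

(−5n^2 + 45n − 90)/(n + 4)

Euclidean algorithm in ℚ[n]:
  5n^4 − 40n^3 − 15n^2 + 630n − 1080 = (−5n + 65)(−n^3 − 5n^2 + 8n + 48) + (350n^2 + 350n − 4200)
  −n^3 − 5n^2 + 8n + 48 = (−(1/350)n − 2/175)(350n^2 + 350n − 4200) + (0)
Last nonzero remainder: 350n^2 + 350n − 4200. Dividing through by 350 gives the monic gcd n^2 + n − 12.
Cancel n^2 + n − 12 from numerator and denominator to get the reduced form.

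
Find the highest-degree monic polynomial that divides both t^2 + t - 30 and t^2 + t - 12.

1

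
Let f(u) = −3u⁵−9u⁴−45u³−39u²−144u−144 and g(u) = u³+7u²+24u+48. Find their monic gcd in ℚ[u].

Repeated division with remainder:
  −3u⁵−9u⁴−45u³−39u²−144u−144 = (−3u²+12u−57)(u³+7u²+24u+48) + (216u²+648u+2592)
  u³+7u²+24u+48 = ((1/216)u+1/54)(216u²+648u+2592) + (0)
Last nonzero remainder: 216u²+648u+2592. Dividing through by 216 gives the monic gcd u²+3u+12.

u²+3u+12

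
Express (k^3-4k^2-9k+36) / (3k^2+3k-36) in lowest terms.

(k^2-k-12)/(3k+12)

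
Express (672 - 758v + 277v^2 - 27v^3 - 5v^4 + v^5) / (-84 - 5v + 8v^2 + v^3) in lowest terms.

(-32 + 30v - 9v^2 + v^3)/(4 + v)

By polynomial division,
  v^5 - 5v^4 - 27v^3 + 277v^2 - 758v + 672 = (v^2 - 13v + 82)(v^3 + 8v^2 - 5v - 84) + (-360v^2 - 1440v + 7560)
  v^3 + 8v^2 - 5v - 84 = (-(1/360)v - 1/90)(-360v^2 - 1440v + 7560) + (0)
Last nonzero remainder: -360v^2 - 1440v + 7560. Dividing through by -360 gives the monic gcd v^2 + 4v - 21.
Cancel v^2 + 4v - 21 from numerator and denominator to get the reduced form.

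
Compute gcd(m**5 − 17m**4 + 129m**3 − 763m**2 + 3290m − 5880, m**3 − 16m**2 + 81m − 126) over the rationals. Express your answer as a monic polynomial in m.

m**2 − 13m + 42

Apply the Euclidean algorithm:
  m**5 − 17m**4 + 129m**3 − 763m**2 + 3290m − 5880 = (m**2 − m + 32)(m**3 − 16m**2 + 81m − 126) + (−44m**2 + 572m − 1848)
  m**3 − 16m**2 + 81m − 126 = (−(1/44)m + 3/44)(−44m**2 + 572m − 1848) + (0)
Last nonzero remainder: −44m**2 + 572m − 1848. Dividing through by −44 gives the monic gcd m**2 − 13m + 42.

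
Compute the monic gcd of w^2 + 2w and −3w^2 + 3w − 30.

1

Apply the Euclidean algorithm:
  w^2 + 2w = (−1/3)(−3w^2 + 3w − 30) + (3w − 10)
  −3w^2 + 3w − 30 = (−w − 7/3)(3w − 10) + (−160/3)
  3w − 10 = (−(9/160)w + 3/16)(−160/3) + (0)
The last nonzero remainder is the constant −160/3, so the polynomials are coprime and gcd = 1.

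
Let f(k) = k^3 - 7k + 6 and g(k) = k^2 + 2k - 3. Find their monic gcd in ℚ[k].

k^2 + 2k - 3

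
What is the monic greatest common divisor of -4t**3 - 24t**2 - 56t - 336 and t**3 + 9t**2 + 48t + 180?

t + 6

By polynomial division,
  -4t**3 - 24t**2 - 56t - 336 = (-4)(t**3 + 9t**2 + 48t + 180) + (12t**2 + 136t + 384)
  t**3 + 9t**2 + 48t + 180 = ((1/12)t - 7/36)(12t**2 + 136t + 384) + ((382/9)t + 764/3)
  12t**2 + 136t + 384 = ((54/191)t + 288/191)((382/9)t + 764/3) + (0)
Last nonzero remainder: (382/9)t + 764/3. Dividing through by 382/9 gives the monic gcd t + 6.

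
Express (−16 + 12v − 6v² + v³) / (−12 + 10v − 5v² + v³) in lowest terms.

By polynomial division,
  v³ − 6v² + 12v − 16 = (v³ − 5v² + 10v − 12) + (−v² + 2v − 4)
  v³ − 5v² + 10v − 12 = (−v + 3)(−v² + 2v − 4) + (0)
Last nonzero remainder: −v² + 2v − 4. Dividing through by −1 gives the monic gcd v² − 2v + 4.
Cancel v² − 2v + 4 from numerator and denominator to get the reduced form.

(−4 + v)/(−3 + v)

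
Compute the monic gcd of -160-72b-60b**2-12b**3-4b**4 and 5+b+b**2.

5+b+b**2

Euclidean algorithm in ℚ[b]:
  -4b**4-12b**3-60b**2-72b-160 = (-4b**2-8b-32)(b**2+b+5) + (0)
The last nonzero remainder b**2+b+5 is already monic.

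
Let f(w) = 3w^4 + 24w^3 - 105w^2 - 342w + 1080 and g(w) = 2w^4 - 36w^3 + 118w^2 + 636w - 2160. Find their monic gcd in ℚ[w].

w^2 + w - 12

Apply the Euclidean algorithm:
  3w^4 + 24w^3 - 105w^2 - 342w + 1080 = (3/2)(2w^4 - 36w^3 + 118w^2 + 636w - 2160) + (78w^3 - 282w^2 - 1296w + 4320)
  2w^4 - 36w^3 + 118w^2 + 636w - 2160 = ((1/39)w - 187/507)(78w^3 - 282w^2 - 1296w + 4320) + ((7980/169)w^2 + (7980/169)w - 95760/169)
  78w^3 - 282w^2 - 1296w + 4320 = ((2197/1330)w - 1014/133)((7980/169)w^2 + (7980/169)w - 95760/169) + (0)
Last nonzero remainder: (7980/169)w^2 + (7980/169)w - 95760/169. Dividing through by 7980/169 gives the monic gcd w^2 + w - 12.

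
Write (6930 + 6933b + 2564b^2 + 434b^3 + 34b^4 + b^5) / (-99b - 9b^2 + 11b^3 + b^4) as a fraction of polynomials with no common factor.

(210 + 121b + 20b^2 + b^3)/(-3b + b^2)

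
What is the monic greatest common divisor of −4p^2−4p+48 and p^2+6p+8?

p+4

Repeated division with remainder:
  −4p^2−4p+48 = (−4)(p^2+6p+8) + (20p+80)
  p^2+6p+8 = ((1/20)p+1/10)(20p+80) + (0)
Last nonzero remainder: 20p+80. Dividing through by 20 gives the monic gcd p+4.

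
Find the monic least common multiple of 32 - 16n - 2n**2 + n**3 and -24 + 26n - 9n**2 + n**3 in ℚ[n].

-96 + 80n - 10n**2 - 5n**3 + n**4

Repeated division with remainder:
  n**3 - 2n**2 - 16n + 32 = (n**3 - 9n**2 + 26n - 24) + (7n**2 - 42n + 56)
  n**3 - 9n**2 + 26n - 24 = ((1/7)n - 3/7)(7n**2 - 42n + 56) + (0)
Last nonzero remainder: 7n**2 - 42n + 56. Dividing through by 7 gives the monic gcd n**2 - 6n + 8.
Then lcm(f, g) = f·g / gcd(f, g); expanding and making the result monic gives the answer.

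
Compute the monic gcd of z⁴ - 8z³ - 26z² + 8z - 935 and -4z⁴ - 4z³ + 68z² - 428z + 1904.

z² - 2z + 17

Repeated division with remainder:
  z⁴ - 8z³ - 26z² + 8z - 935 = (-1/4)(-4z⁴ - 4z³ + 68z² - 428z + 1904) + (-9z³ - 9z² - 99z - 459)
  -4z⁴ - 4z³ + 68z² - 428z + 1904 = ((4/9)z)(-9z³ - 9z² - 99z - 459) + (112z² - 224z + 1904)
  -9z³ - 9z² - 99z - 459 = (-(9/112)z - 27/112)(112z² - 224z + 1904) + (0)
Last nonzero remainder: 112z² - 224z + 1904. Dividing through by 112 gives the monic gcd z² - 2z + 17.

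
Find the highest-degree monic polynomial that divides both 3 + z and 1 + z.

1

By polynomial division,
  z + 3 = (z + 1) + (2)
  z + 1 = ((1/2)z + 1/2)(2) + (0)
The last nonzero remainder is the constant 2, so the polynomials are coprime and gcd = 1.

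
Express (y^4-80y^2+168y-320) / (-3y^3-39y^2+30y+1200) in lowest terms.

(-y^3+10y^2-20y+32)/(3y^2+9y-120)

By polynomial division,
  y^4-80y^2+168y-320 = (-(1/3)y+13/3)(-3y^3-39y^2+30y+1200) + (99y^2+438y-5520)
  -3y^3-39y^2+30y+1200 = (-(1/33)y-283/1089)(99y^2+438y-5520) + (-(8512/363)y-85120/363)
  99y^2+438y-5520 = (-(35937/8512)y+25047/1064)(-(8512/363)y-85120/363) + (0)
Last nonzero remainder: -(8512/363)y-85120/363. Dividing through by -8512/363 gives the monic gcd y+10.
Cancel y+10 from numerator and denominator to get the reduced form.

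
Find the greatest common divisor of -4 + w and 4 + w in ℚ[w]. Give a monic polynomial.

Apply the Euclidean algorithm:
  w - 4 = (w + 4) + (-8)
  w + 4 = (-(1/8)w - 1/2)(-8) + (0)
The last nonzero remainder is the constant -8, so the polynomials are coprime and gcd = 1.

1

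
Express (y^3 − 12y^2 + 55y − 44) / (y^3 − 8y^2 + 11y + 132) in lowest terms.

(y − 1)/(y + 3)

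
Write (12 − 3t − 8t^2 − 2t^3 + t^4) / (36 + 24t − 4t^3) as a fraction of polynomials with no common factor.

Apply the Euclidean algorithm:
  t^4 − 2t^3 − 8t^2 − 3t + 12 = (−(1/4)t + 1/2)(−4t^3 + 24t + 36) + (−2t^2 − 6t − 6)
  −4t^3 + 24t + 36 = (2t − 6)(−2t^2 − 6t − 6) + (0)
Last nonzero remainder: −2t^2 − 6t − 6. Dividing through by −2 gives the monic gcd t^2 + 3t + 3.
Cancel t^2 + 3t + 3 from numerator and denominator to get the reduced form.

(−4 + 5t − t^2)/(−12 + 4t)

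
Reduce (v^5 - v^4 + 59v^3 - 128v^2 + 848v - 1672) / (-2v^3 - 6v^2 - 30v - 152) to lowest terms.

Repeated division with remainder:
  v^5 - v^4 + 59v^3 - 128v^2 + 848v - 1672 = (-(1/2)v^2 + 2v - 28)(-2v^3 - 6v^2 - 30v - 152) + (-312v^2 + 312v - 5928)
  -2v^3 - 6v^2 - 30v - 152 = ((1/156)v + 1/39)(-312v^2 + 312v - 5928) + (0)
Last nonzero remainder: -312v^2 + 312v - 5928. Dividing through by -312 gives the monic gcd v^2 - v + 19.
Cancel v^2 - v + 19 from numerator and denominator to get the reduced form.

(-v^3 - 40v + 88)/(2v + 8)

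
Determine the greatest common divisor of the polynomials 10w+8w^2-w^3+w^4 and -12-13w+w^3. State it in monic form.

Apply the Euclidean algorithm:
  w^4-w^3+8w^2+10w = (w-1)(w^3-13w-12) + (21w^2+9w-12)
  w^3-13w-12 = ((1/21)w-1/49)(21w^2+9w-12) + (-(600/49)w-600/49)
  21w^2+9w-12 = (-(343/200)w+49/50)(-(600/49)w-600/49) + (0)
Last nonzero remainder: -(600/49)w-600/49. Dividing through by -600/49 gives the monic gcd w+1.

1+w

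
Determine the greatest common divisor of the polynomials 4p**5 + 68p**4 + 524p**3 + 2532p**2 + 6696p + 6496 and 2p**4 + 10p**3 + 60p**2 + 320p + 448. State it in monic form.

Euclidean algorithm in ℚ[p]:
  4p**5 + 68p**4 + 524p**3 + 2532p**2 + 6696p + 6496 = (2p + 24)(2p**4 + 10p**3 + 60p**2 + 320p + 448) + (164p**3 + 452p**2 - 1880p - 4256)
  2p**4 + 10p**3 + 60p**2 + 320p + 448 = ((1/82)p + 46/1681)(164p**3 + 452p**2 - 1880p - 4256) + ((118608/1681)p**2 + (711648/1681)p + 948864/1681)
  164p**3 + 452p**2 - 1880p - 4256 = ((68921/29652)p - 31939/4236)((118608/1681)p**2 + (711648/1681)p + 948864/1681) + (0)
Last nonzero remainder: (118608/1681)p**2 + (711648/1681)p + 948864/1681. Dividing through by 118608/1681 gives the monic gcd p**2 + 6p + 8.

p**2 + 6p + 8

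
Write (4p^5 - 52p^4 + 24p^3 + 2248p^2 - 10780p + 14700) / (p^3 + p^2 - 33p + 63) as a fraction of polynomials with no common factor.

Apply the Euclidean algorithm:
  4p^5 - 52p^4 + 24p^3 + 2248p^2 - 10780p + 14700 = (4p^2 - 56p + 212)(p^3 + p^2 - 33p + 63) + (-64p^2 - 256p + 1344)
  p^3 + p^2 - 33p + 63 = (-(1/64)p + 3/64)(-64p^2 - 256p + 1344) + (0)
Last nonzero remainder: -64p^2 - 256p + 1344. Dividing through by -64 gives the monic gcd p^2 + 4p - 21.
Cancel p^2 + 4p - 21 from numerator and denominator to get the reduced form.

(4p^3 - 68p^2 + 380p - 700)/(p - 3)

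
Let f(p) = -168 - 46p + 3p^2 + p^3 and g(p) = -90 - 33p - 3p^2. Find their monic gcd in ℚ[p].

Euclidean algorithm in ℚ[p]:
  p^3 + 3p^2 - 46p - 168 = (-(1/3)p + 8/3)(-3p^2 - 33p - 90) + (12p + 72)
  -3p^2 - 33p - 90 = (-(1/4)p - 5/4)(12p + 72) + (0)
Last nonzero remainder: 12p + 72. Dividing through by 12 gives the monic gcd p + 6.

6 + p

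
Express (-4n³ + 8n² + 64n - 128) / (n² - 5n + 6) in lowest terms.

(-4n² + 64)/(n - 3)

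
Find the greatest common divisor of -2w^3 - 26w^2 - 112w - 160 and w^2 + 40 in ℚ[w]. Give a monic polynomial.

1

Apply the Euclidean algorithm:
  -2w^3 - 26w^2 - 112w - 160 = (-2w - 26)(w^2 + 40) + (-32w + 880)
  w^2 + 40 = (-(1/32)w - 55/64)(-32w + 880) + (3185/4)
  -32w + 880 = (-(128/3185)w + 704/637)(3185/4) + (0)
The last nonzero remainder is the constant 3185/4, so the polynomials are coprime and gcd = 1.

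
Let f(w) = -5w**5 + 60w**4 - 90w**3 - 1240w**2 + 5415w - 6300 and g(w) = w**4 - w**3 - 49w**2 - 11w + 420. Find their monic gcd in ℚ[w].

Euclidean algorithm in ℚ[w]:
  -5w**5 + 60w**4 - 90w**3 - 1240w**2 + 5415w - 6300 = (-5w + 55)(w**4 - w**3 - 49w**2 - 11w + 420) + (-280w**3 + 1400w**2 + 8120w - 29400)
  w**4 - w**3 - 49w**2 - 11w + 420 = (-(1/280)w - 1/70)(-280w**3 + 1400w**2 + 8120w - 29400) + (0)
Last nonzero remainder: -280w**3 + 1400w**2 + 8120w - 29400. Dividing through by -280 gives the monic gcd w**3 - 5w**2 - 29w + 105.

w**3 - 5w**2 - 29w + 105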